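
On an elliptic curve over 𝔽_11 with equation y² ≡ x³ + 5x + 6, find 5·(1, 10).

Write P = (1, 10).
Repeated addition: build up to 5P.
2P: tangent at (1, 10): λ = (3·1² + 5)/(2·10) ≡ 8/9. 9⁻¹ ≡ 5 (mod 11) since 9·5 = 45 ≡ 1, so λ ≡ 8·5 ≡ 7.
  x = λ² - 1 - 1 = 49 - 2 ≡ 3; y = λ·(1 - 3) - 10 ≡ 9. → (3, 9)
3P: (3, 9) + (1, 10). λ = (10 - 9)/(1 - 3) ≡ 1/9 mod 11. 9⁻¹ ≡ 5 (mod 11), so λ ≡ 5.
  x = λ² - 3 - 1 = 25 - 4 ≡ 10; y = λ·(3 - 10) - 9 ≡ 0. → (10, 0)
4P: (10, 0) + (1, 10). λ = (10 - 0)/(1 - 10) ≡ 10/2 mod 11. 2⁻¹ ≡ 6 (mod 11), so λ ≡ 5.
  x = λ² - 10 - 1 = 25 - 11 ≡ 3; y = λ·(10 - 3) - 0 ≡ 2. → (3, 2)
5P: (3, 2) + (1, 10). λ = (10 - 2)/(1 - 3) ≡ 8/9 mod 11. 9⁻¹ ≡ 5 (mod 11), so λ ≡ 7.
  x = λ² - 3 - 1 = 49 - 4 ≡ 1; y = λ·(3 - 1) - 2 ≡ 1. → (1, 1)

(1, 1)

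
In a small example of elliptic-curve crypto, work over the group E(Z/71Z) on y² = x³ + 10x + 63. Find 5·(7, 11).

Write Q = (7, 11).
Repeated addition: build up to 5Q.
2Q: tangent at (7, 11): λ = (3·7² + 10)/(2·11) ≡ 15/22. 22⁻¹ ≡ 42 (mod 71) since 22·42 = 924 ≡ 1, so λ ≡ 15·42 ≡ 62.
  x = λ² - 7 - 7 = 3844 - 14 ≡ 67; y = λ·(7 - 67) - 11 ≡ 32. → (67, 32)
3Q: (67, 32) + (7, 11). λ = (11 - 32)/(7 - 67) ≡ 50/11 mod 71. 11⁻¹ ≡ 13 (mod 71), so λ ≡ 11.
  x = λ² - 67 - 7 = 121 - 74 ≡ 47; y = λ·(67 - 47) - 32 ≡ 46. → (47, 46)
4Q: (47, 46) + (7, 11). λ = (11 - 46)/(7 - 47) ≡ 36/31 mod 71. 31⁻¹ ≡ 55 (mod 71), so λ ≡ 63.
  x = λ² - 47 - 7 = 3969 - 54 ≡ 10; y = λ·(47 - 10) - 46 ≡ 13. → (10, 13)
5Q: (10, 13) + (7, 11). λ = (11 - 13)/(7 - 10) ≡ 69/68 mod 71. 68⁻¹ ≡ 47 (mod 71) since 68·47 = 3196 ≡ 1, so λ ≡ 48.
  x = λ² - 10 - 7 = 2304 - 17 ≡ 15; y = λ·(10 - 15) - 13 ≡ 31. → (15, 31)

(15, 31)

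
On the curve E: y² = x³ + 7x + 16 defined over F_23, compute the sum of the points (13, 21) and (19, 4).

(13, 21) + (19, 4). λ = (4 - 21)/(19 - 13) ≡ 6/6 mod 23. 6⁻¹ ≡ 4 (mod 23), so λ ≡ 1.
  x = λ² - 13 - 19 = 1 - 32 ≡ 15; y = λ·(13 - 15) - 21 ≡ 0. → (15, 0)

(15, 0)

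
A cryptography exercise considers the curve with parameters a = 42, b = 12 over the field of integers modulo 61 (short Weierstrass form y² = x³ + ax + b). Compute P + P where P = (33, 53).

tangent at (33, 53): λ = (3·33² + 42)/(2·53) ≡ 15/45. 45⁻¹ ≡ 19 (mod 61), so λ ≡ 15·19 ≡ 41.
  x = λ² - 33 - 33 = 1681 - 66 ≡ 29; y = λ·(33 - 29) - 53 ≡ 50. → (29, 50)

(29, 50)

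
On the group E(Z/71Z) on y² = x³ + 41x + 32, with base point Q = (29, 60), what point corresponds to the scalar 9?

Repeated addition: build up to 9Q.
2Q: tangent at (29, 60): λ = (3·29² + 41)/(2·60) ≡ 8/49. 49⁻¹ ≡ 29 (mod 71) since 49·29 = 1421 ≡ 1, so λ ≡ 8·29 ≡ 19.
  x = λ² - 29 - 29 = 361 - 58 ≡ 19; y = λ·(29 - 19) - 60 ≡ 59. → (19, 59)
3Q: (19, 59) + (29, 60). λ = (60 - 59)/(29 - 19) ≡ 1/10 mod 71. 10⁻¹ ≡ 64 (mod 71), so λ ≡ 64.
  x = λ² - 19 - 29 = 4096 - 48 ≡ 1; y = λ·(19 - 1) - 59 ≡ 28. → (1, 28)
4Q: (1, 28) + (29, 60). λ = (60 - 28)/(29 - 1) ≡ 32/28 mod 71. 28⁻¹ ≡ 33 (mod 71) since 28·33 = 924 ≡ 1, so λ ≡ 62.
  x = λ² - 1 - 29 = 3844 - 30 ≡ 51; y = λ·(1 - 51) - 28 ≡ 67. → (51, 67)
5Q: (51, 67) + (29, 60). λ = (60 - 67)/(29 - 51) ≡ 64/49 mod 71. 49⁻¹ ≡ 29 (mod 71), so λ ≡ 10.
  x = λ² - 51 - 29 = 100 - 80 ≡ 20; y = λ·(51 - 20) - 67 ≡ 30. → (20, 30)
6Q: (20, 30) + (29, 60). λ = (60 - 30)/(29 - 20) ≡ 30/9 mod 71. 9⁻¹ ≡ 8 (mod 71) since 9·8 = 72 ≡ 1, so λ ≡ 27.
  x = λ² - 20 - 29 = 729 - 49 ≡ 41; y = λ·(20 - 41) - 30 ≡ 42. → (41, 42)
7Q: (41, 42) + (29, 60). λ = (60 - 42)/(29 - 41) ≡ 18/59 mod 71. 59⁻¹ ≡ 65 (mod 71) since 59·65 = 3835 ≡ 1, so λ ≡ 34.
  x = λ² - 41 - 29 = 1156 - 70 ≡ 21; y = λ·(41 - 21) - 42 ≡ 70. → (21, 70)
8Q: (21, 70) + (29, 60). λ = (60 - 70)/(29 - 21) ≡ 61/8 mod 71. 8⁻¹ ≡ 9 (mod 71), so λ ≡ 52.
  x = λ² - 21 - 29 = 2704 - 50 ≡ 27; y = λ·(21 - 27) - 70 ≡ 44. → (27, 44)
9Q: (27, 44) + (29, 60). λ = (60 - 44)/(29 - 27) ≡ 16/2 mod 71. 2⁻¹ ≡ 36 (mod 71), so λ ≡ 8.
  x = λ² - 27 - 29 = 64 - 56 ≡ 8; y = λ·(27 - 8) - 44 ≡ 37. → (8, 37)

(8, 37)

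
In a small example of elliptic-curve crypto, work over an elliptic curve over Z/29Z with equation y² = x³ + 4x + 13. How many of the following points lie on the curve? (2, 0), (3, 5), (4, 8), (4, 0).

2

(2, 0): 0² ≡ 0, rhs ≡ 0 → on.
(3, 5): 5² ≡ 25, rhs ≡ 23 → off.
(4, 8): 8² ≡ 6, rhs ≡ 6 → on.
(4, 0): 0² ≡ 0, rhs ≡ 6 → off.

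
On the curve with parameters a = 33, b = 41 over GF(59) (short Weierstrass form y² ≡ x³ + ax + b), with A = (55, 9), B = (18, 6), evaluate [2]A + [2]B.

(0, 10)

First 2A:
Repeated addition: build up to 2A.
2A: tangent at (55, 9): λ = (3·55² + 33)/(2·9) ≡ 22/18. 18⁻¹ ≡ 23 (mod 59) since 18·23 = 414 ≡ 1, so λ ≡ 22·23 ≡ 34.
  x = λ² - 55 - 55 = 1156 - 110 ≡ 43; y = λ·(55 - 43) - 9 ≡ 45. → (43, 45)
2A = (43, 45).
Next 2B:
Repeated addition: build up to 2B.
2B: tangent at (18, 6): λ = (3·18² + 33)/(2·6) ≡ 2/12. 12⁻¹ ≡ 5 (mod 59), so λ ≡ 2·5 ≡ 10.
  x = λ² - 18 - 18 = 100 - 36 ≡ 5; y = λ·(18 - 5) - 6 ≡ 6. → (5, 6)
2B = (5, 6).
Finally 2A + 2B:
(43, 45) + (5, 6). λ = (6 - 45)/(5 - 43) ≡ 20/21 mod 59. 21⁻¹ ≡ 45 (mod 59), so λ ≡ 15.
  x = λ² - 43 - 5 = 225 - 48 ≡ 0; y = λ·(43 - 0) - 45 ≡ 10. → (0, 10)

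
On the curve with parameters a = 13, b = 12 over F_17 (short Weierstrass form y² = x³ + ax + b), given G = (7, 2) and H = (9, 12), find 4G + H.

(13, 7)

First 4G:
Double-and-add on 4 = (100)₂. Start with G = (7, 2) for the leading 1-bit.
double: tangent at (7, 2): λ = (3·7² + 13)/(2·2) ≡ 7/4. 4⁻¹ ≡ 13 (mod 17) since 4·13 = 52 ≡ 1, so λ ≡ 7·13 ≡ 6.
  x = λ² - 7 - 7 = 36 - 14 ≡ 5; y = λ·(7 - 5) - 2 ≡ 10. → (5, 10)
double: tangent at (5, 10): λ = (3·5² + 13)/(2·10) ≡ 3/3. 3⁻¹ ≡ 6 (mod 17), so λ ≡ 3·6 ≡ 1.
  x = λ² - 5 - 5 = 1 - 10 ≡ 8; y = λ·(5 - 8) - 10 ≡ 4. → (8, 4)
4G = (8, 4).
Finally 4G + H:
(8, 4) + (9, 12). λ = (12 - 4)/(9 - 8) ≡ 8/1 mod 17. 1⁻¹ ≡ 1 (mod 17), so λ ≡ 8.
  x = λ² - 8 - 9 = 64 - 17 ≡ 13; y = λ·(8 - 13) - 4 ≡ 7. → (13, 7)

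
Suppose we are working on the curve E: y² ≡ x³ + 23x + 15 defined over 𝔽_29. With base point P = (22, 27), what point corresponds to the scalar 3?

(14, 6)

Repeated addition: build up to 3P.
2P: tangent at (22, 27): λ = (3·22² + 23)/(2·27) ≡ 25/25. 25⁻¹ ≡ 7 (mod 29), so λ ≡ 25·7 ≡ 1.
  x = λ² - 22 - 22 = 1 - 44 ≡ 15; y = λ·(22 - 15) - 27 ≡ 9. → (15, 9)
3P: (15, 9) + (22, 27). λ = (27 - 9)/(22 - 15) ≡ 18/7 mod 29. 7⁻¹ ≡ 25 (mod 29), so λ ≡ 15.
  x = λ² - 15 - 22 = 225 - 37 ≡ 14; y = λ·(15 - 14) - 9 ≡ 6. → (14, 6)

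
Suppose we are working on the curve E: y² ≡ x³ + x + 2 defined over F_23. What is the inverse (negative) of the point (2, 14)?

(2, 9)

-(2, 14) = (2, -14 mod 23) = (2, 9).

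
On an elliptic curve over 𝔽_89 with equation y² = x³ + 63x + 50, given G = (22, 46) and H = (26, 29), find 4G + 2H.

First 4G:
Double-and-add on 4 = (100)₂. Start with G = (22, 46) for the leading 1-bit.
double: tangent at (22, 46): λ = (3·22² + 63)/(2·46) ≡ 2/3. 3⁻¹ ≡ 30 (mod 89) since 3·30 = 90 ≡ 1, so λ ≡ 2·30 ≡ 60.
  x = λ² - 22 - 22 = 3600 - 44 ≡ 85; y = λ·(22 - 85) - 46 ≡ 1. → (85, 1)
double: tangent at (85, 1): λ = (3·85² + 63)/(2·1) ≡ 22/2. 2⁻¹ ≡ 45 (mod 89), so λ ≡ 22·45 ≡ 11.
  x = λ² - 85 - 85 = 121 - 170 ≡ 40; y = λ·(85 - 40) - 1 ≡ 49. → (40, 49)
4G = (40, 49).
Next 2H:
Repeated addition: build up to 2H.
2H: tangent at (26, 29): λ = (3·26² + 63)/(2·29) ≡ 44/58. 58⁻¹ ≡ 66 (mod 89), so λ ≡ 44·66 ≡ 56.
  x = λ² - 26 - 26 = 3136 - 52 ≡ 58; y = λ·(26 - 58) - 29 ≡ 48. → (58, 48)
2H = (58, 48).
Finally 4G + 2H:
(40, 49) + (58, 48). λ = (48 - 49)/(58 - 40) ≡ 88/18 mod 89. 18⁻¹ ≡ 5 (mod 89), so λ ≡ 84.
  x = λ² - 40 - 58 = 7056 - 98 ≡ 16; y = λ·(40 - 16) - 49 ≡ 9. → (16, 9)

(16, 9)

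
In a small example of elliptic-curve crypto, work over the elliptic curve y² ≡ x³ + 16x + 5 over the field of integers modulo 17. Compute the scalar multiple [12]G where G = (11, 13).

(12, 2)

Repeated addition: build up to 12G.
2G: tangent at (11, 13): λ = (3·11² + 16)/(2·13) ≡ 5/9. 9⁻¹ ≡ 2 (mod 17), so λ ≡ 5·2 ≡ 10.
  x = λ² - 11 - 11 = 100 - 22 ≡ 10; y = λ·(11 - 10) - 13 ≡ 14. → (10, 14)
3G: (10, 14) + (11, 13). λ = (13 - 14)/(11 - 10) ≡ 16/1 mod 17. 1⁻¹ ≡ 1 (mod 17) since 1·1 = 1 ≡ 1, so λ ≡ 16.
  x = λ² - 10 - 11 = 256 - 21 ≡ 14; y = λ·(10 - 14) - 14 ≡ 7. → (14, 7)
4G: (14, 7) + (11, 13). λ = (13 - 7)/(11 - 14) ≡ 6/14 mod 17. 14⁻¹ ≡ 11 (mod 17), so λ ≡ 15.
  x = λ² - 14 - 11 = 225 - 25 ≡ 13; y = λ·(14 - 13) - 7 ≡ 8. → (13, 8)
5G: (13, 8) + (11, 13). λ = (13 - 8)/(11 - 13) ≡ 5/15 mod 17. 15⁻¹ ≡ 8 (mod 17), so λ ≡ 6.
  x = λ² - 13 - 11 = 36 - 24 ≡ 12; y = λ·(13 - 12) - 8 ≡ 15. → (12, 15)
6G: (12, 15) + (11, 13). λ = (13 - 15)/(11 - 12) ≡ 15/16 mod 17. 16⁻¹ ≡ 16 (mod 17), so λ ≡ 2.
  x = λ² - 12 - 11 = 4 - 23 ≡ 15; y = λ·(12 - 15) - 15 ≡ 13. → (15, 13)
7G: (15, 13) + (11, 13). λ = (13 - 13)/(11 - 15) ≡ 0/13 mod 17. 13⁻¹ ≡ 4 (mod 17), so λ ≡ 0.
  x = λ² - 15 - 11 = 0 - 26 ≡ 8; y = λ·(15 - 8) - 13 ≡ 4. → (8, 4)
8G: (8, 4) + (11, 13). λ = (13 - 4)/(11 - 8) ≡ 9/3 mod 17. 3⁻¹ ≡ 6 (mod 17) since 3·6 = 18 ≡ 1, so λ ≡ 3.
  x = λ² - 8 - 11 = 9 - 19 ≡ 7; y = λ·(8 - 7) - 4 ≡ 16. → (7, 16)
9G: (7, 16) + (11, 13). λ = (13 - 16)/(11 - 7) ≡ 14/4 mod 17. 4⁻¹ ≡ 13 (mod 17), so λ ≡ 12.
  x = λ² - 7 - 11 = 144 - 18 ≡ 7; y = λ·(7 - 7) - 16 ≡ 1. → (7, 1)
10G: (7, 1) + (11, 13). λ = (13 - 1)/(11 - 7) ≡ 12/4 mod 17. 4⁻¹ ≡ 13 (mod 17) since 4·13 = 52 ≡ 1, so λ ≡ 3.
  x = λ² - 7 - 11 = 9 - 18 ≡ 8; y = λ·(7 - 8) - 1 ≡ 13. → (8, 13)
11G: (8, 13) + (11, 13). λ = (13 - 13)/(11 - 8) ≡ 0/3 mod 17. 3⁻¹ ≡ 6 (mod 17) since 3·6 = 18 ≡ 1, so λ ≡ 0.
  x = λ² - 8 - 11 = 0 - 19 ≡ 15; y = λ·(8 - 15) - 13 ≡ 4. → (15, 4)
12G: (15, 4) + (11, 13). λ = (13 - 4)/(11 - 15) ≡ 9/13 mod 17. 13⁻¹ ≡ 4 (mod 17) since 13·4 = 52 ≡ 1, so λ ≡ 2.
  x = λ² - 15 - 11 = 4 - 26 ≡ 12; y = λ·(15 - 12) - 4 ≡ 2. → (12, 2)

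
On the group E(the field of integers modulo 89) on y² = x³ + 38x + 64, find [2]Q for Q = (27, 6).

(35, 83)

tangent at (27, 6): λ = (3·27² + 38)/(2·6) ≡ 0/12. 12⁻¹ ≡ 52 (mod 89) since 12·52 = 624 ≡ 1, so λ ≡ 0·52 ≡ 0.
  x = λ² - 27 - 27 = 0 - 54 ≡ 35; y = λ·(27 - 35) - 6 ≡ 83. → (35, 83)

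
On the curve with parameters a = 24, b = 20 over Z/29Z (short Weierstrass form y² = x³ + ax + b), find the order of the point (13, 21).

2P: tangent at (13, 21): λ = (3·13² + 24)/(2·21) ≡ 9/13. 13⁻¹ ≡ 9 (mod 29), so λ ≡ 9·9 ≡ 23.
  x = λ² - 13 - 13 = 529 - 26 ≡ 10; y = λ·(13 - 10) - 21 ≡ 19. → (10, 19)
3P: (10, 19) + (13, 21). λ = (21 - 19)/(13 - 10) ≡ 2/3 mod 29. 3⁻¹ ≡ 10 (mod 29) since 3·10 = 30 ≡ 1, so λ ≡ 20.
  x = λ² - 10 - 13 = 400 - 23 ≡ 0; y = λ·(10 - 0) - 19 ≡ 7. → (0, 7)
4P: (0, 7) + (13, 21). λ = (21 - 7)/(13 - 0) ≡ 14/13 mod 29. 13⁻¹ ≡ 9 (mod 29), so λ ≡ 10.
  x = λ² - 0 - 13 = 100 - 13 ≡ 0; y = λ·(0 - 0) - 7 ≡ 22. → (0, 22)
5P: (0, 22) + (13, 21). λ = (21 - 22)/(13 - 0) ≡ 28/13 mod 29. 13⁻¹ ≡ 9 (mod 29) since 13·9 = 117 ≡ 1, so λ ≡ 20.
  x = λ² - 0 - 13 = 400 - 13 ≡ 10; y = λ·(0 - 10) - 22 ≡ 10. → (10, 10)
6P: (10, 10) + (13, 21). λ = (21 - 10)/(13 - 10) ≡ 11/3 mod 29. 3⁻¹ ≡ 10 (mod 29) since 3·10 = 30 ≡ 1, so λ ≡ 23.
  x = λ² - 10 - 13 = 529 - 23 ≡ 13; y = λ·(10 - 13) - 10 ≡ 8. → (13, 8)
7P: (13, 8) + (13, 21): same x and y₁ ≡ -y₂, so the sum is the point at infinity.
7P = the point at infinity, so the order is 7.

7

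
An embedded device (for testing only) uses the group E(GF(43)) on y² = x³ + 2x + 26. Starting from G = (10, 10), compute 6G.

Repeated addition: build up to 6G.
2G: tangent at (10, 10): λ = (3·10² + 2)/(2·10) ≡ 1/20. 20⁻¹ ≡ 28 (mod 43), so λ ≡ 1·28 ≡ 28.
  x = λ² - 10 - 10 = 784 - 20 ≡ 33; y = λ·(10 - 33) - 10 ≡ 34. → (33, 34)
3G: (33, 34) + (10, 10). λ = (10 - 34)/(10 - 33) ≡ 19/20 mod 43. 20⁻¹ ≡ 28 (mod 43), so λ ≡ 16.
  x = λ² - 33 - 10 = 256 - 43 ≡ 41; y = λ·(33 - 41) - 34 ≡ 10. → (41, 10)
4G: (41, 10) + (10, 10). λ = (10 - 10)/(10 - 41) ≡ 0/12 mod 43. 12⁻¹ ≡ 18 (mod 43) since 12·18 = 216 ≡ 1, so λ ≡ 0.
  x = λ² - 41 - 10 = 0 - 51 ≡ 35; y = λ·(41 - 35) - 10 ≡ 33. → (35, 33)
5G: (35, 33) + (10, 10). λ = (10 - 33)/(10 - 35) ≡ 20/18 mod 43. 18⁻¹ ≡ 12 (mod 43), so λ ≡ 25.
  x = λ² - 35 - 10 = 625 - 45 ≡ 21; y = λ·(35 - 21) - 33 ≡ 16. → (21, 16)
6G: (21, 16) + (10, 10). λ = (10 - 16)/(10 - 21) ≡ 37/32 mod 43. 32⁻¹ ≡ 39 (mod 43) since 32·39 = 1248 ≡ 1, so λ ≡ 24.
  x = λ² - 21 - 10 = 576 - 31 ≡ 29; y = λ·(21 - 29) - 16 ≡ 7. → (29, 7)

(29, 7)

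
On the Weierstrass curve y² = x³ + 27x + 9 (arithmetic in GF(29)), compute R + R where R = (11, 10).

tangent at (11, 10): λ = (3·11² + 27)/(2·10) ≡ 13/20. 20⁻¹ ≡ 16 (mod 29) since 20·16 = 320 ≡ 1, so λ ≡ 13·16 ≡ 5.
  x = λ² - 11 - 11 = 25 - 22 ≡ 3; y = λ·(11 - 3) - 10 ≡ 1. → (3, 1)

(3, 1)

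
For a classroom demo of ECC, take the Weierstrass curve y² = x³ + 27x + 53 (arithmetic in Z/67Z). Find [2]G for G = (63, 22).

tangent at (63, 22): λ = (3·63² + 27)/(2·22) ≡ 8/44. 44⁻¹ ≡ 32 (mod 67), so λ ≡ 8·32 ≡ 55.
  x = λ² - 63 - 63 = 3025 - 126 ≡ 18; y = λ·(63 - 18) - 22 ≡ 41. → (18, 41)

(18, 41)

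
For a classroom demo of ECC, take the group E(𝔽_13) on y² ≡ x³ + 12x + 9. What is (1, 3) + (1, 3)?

(1, 10)

tangent at (1, 3): λ = (3·1² + 12)/(2·3) ≡ 2/6. 6⁻¹ ≡ 11 (mod 13) since 6·11 = 66 ≡ 1, so λ ≡ 2·11 ≡ 9.
  x = λ² - 1 - 1 = 81 - 2 ≡ 1; y = λ·(1 - 1) - 3 ≡ 10. → (1, 10)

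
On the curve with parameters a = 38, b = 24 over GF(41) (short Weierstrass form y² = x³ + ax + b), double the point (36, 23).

tangent at (36, 23): λ = (3·36² + 38)/(2·23) ≡ 31/5. 5⁻¹ ≡ 33 (mod 41), so λ ≡ 31·33 ≡ 39.
  x = λ² - 36 - 36 = 1521 - 72 ≡ 14; y = λ·(36 - 14) - 23 ≡ 15. → (14, 15)

(14, 15)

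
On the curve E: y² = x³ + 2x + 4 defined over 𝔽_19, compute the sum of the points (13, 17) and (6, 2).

(13, 17) + (6, 2). λ = (2 - 17)/(6 - 13) ≡ 4/12 mod 19. 12⁻¹ ≡ 8 (mod 19), so λ ≡ 13.
  x = λ² - 13 - 6 = 169 - 19 ≡ 17; y = λ·(13 - 17) - 17 ≡ 7. → (17, 7)

(17, 7)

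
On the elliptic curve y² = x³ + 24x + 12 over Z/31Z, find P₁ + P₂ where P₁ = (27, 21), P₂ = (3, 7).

(27, 21) + (3, 7). λ = (7 - 21)/(3 - 27) ≡ 17/7 mod 31. 7⁻¹ ≡ 9 (mod 31), so λ ≡ 29.
  x = λ² - 27 - 3 = 841 - 30 ≡ 5; y = λ·(27 - 5) - 21 ≡ 28. → (5, 28)

(5, 28)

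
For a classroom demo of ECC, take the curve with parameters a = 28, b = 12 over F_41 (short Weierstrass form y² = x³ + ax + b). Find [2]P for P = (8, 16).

tangent at (8, 16): λ = (3·8² + 28)/(2·16) ≡ 15/32. 32⁻¹ ≡ 9 (mod 41) since 32·9 = 288 ≡ 1, so λ ≡ 15·9 ≡ 12.
  x = λ² - 8 - 8 = 144 - 16 ≡ 5; y = λ·(8 - 5) - 16 ≡ 20. → (5, 20)

(5, 20)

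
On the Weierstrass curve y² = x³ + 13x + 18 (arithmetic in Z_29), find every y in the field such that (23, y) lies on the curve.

none

x³ + 13x + 18 = 12484 ≡ 14 (mod 29).
14 is a non-residue mod 29; no y exists.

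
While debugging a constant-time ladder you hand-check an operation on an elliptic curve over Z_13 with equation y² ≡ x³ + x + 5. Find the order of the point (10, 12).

9

2P: tangent at (10, 12): λ = (3·10² + 1)/(2·12) ≡ 2/11. 11⁻¹ ≡ 6 (mod 13), so λ ≡ 2·6 ≡ 12.
  x = λ² - 10 - 10 = 144 - 20 ≡ 7; y = λ·(10 - 7) - 12 ≡ 11. → (7, 11)
3P: (7, 11) + (10, 12). λ = (12 - 11)/(10 - 7) ≡ 1/3 mod 13. 3⁻¹ ≡ 9 (mod 13), so λ ≡ 9.
  x = λ² - 7 - 10 = 81 - 17 ≡ 12; y = λ·(7 - 12) - 11 ≡ 9. → (12, 9)
4P: (12, 9) + (10, 12). λ = (12 - 9)/(10 - 12) ≡ 3/11 mod 13. 11⁻¹ ≡ 6 (mod 13) since 11·6 = 66 ≡ 1, so λ ≡ 5.
  x = λ² - 12 - 10 = 25 - 22 ≡ 3; y = λ·(12 - 3) - 9 ≡ 10. → (3, 10)
5P: (3, 10) + (10, 12). λ = (12 - 10)/(10 - 3) ≡ 2/7 mod 13. 7⁻¹ ≡ 2 (mod 13), so λ ≡ 4.
  x = λ² - 3 - 10 = 16 - 13 ≡ 3; y = λ·(3 - 3) - 10 ≡ 3. → (3, 3)
6P: (3, 3) + (10, 12). λ = (12 - 3)/(10 - 3) ≡ 9/7 mod 13. 7⁻¹ ≡ 2 (mod 13), so λ ≡ 5.
  x = λ² - 3 - 10 = 25 - 13 ≡ 12; y = λ·(3 - 12) - 3 ≡ 4. → (12, 4)
7P: (12, 4) + (10, 12). λ = (12 - 4)/(10 - 12) ≡ 8/11 mod 13. 11⁻¹ ≡ 6 (mod 13) since 11·6 = 66 ≡ 1, so λ ≡ 9.
  x = λ² - 12 - 10 = 81 - 22 ≡ 7; y = λ·(12 - 7) - 4 ≡ 2. → (7, 2)
8P: (7, 2) + (10, 12). λ = (12 - 2)/(10 - 7) ≡ 10/3 mod 13. 3⁻¹ ≡ 9 (mod 13), so λ ≡ 12.
  x = λ² - 7 - 10 = 144 - 17 ≡ 10; y = λ·(7 - 10) - 2 ≡ 1. → (10, 1)
9P: (10, 1) + (10, 12): same x and y₁ ≡ -y₂, so the sum is O.
9P = O, so the order is 9.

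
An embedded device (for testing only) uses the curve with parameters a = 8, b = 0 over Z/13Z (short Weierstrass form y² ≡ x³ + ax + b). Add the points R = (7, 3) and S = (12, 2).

(7, 3) + (12, 2). λ = (2 - 3)/(12 - 7) ≡ 12/5 mod 13. 5⁻¹ ≡ 8 (mod 13) since 5·8 = 40 ≡ 1, so λ ≡ 5.
  x = λ² - 7 - 12 = 25 - 19 ≡ 6; y = λ·(7 - 6) - 3 ≡ 2. → (6, 2)

(6, 2)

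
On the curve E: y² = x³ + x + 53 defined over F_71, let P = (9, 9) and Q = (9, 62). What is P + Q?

O

The two points share x = 9 and their y-coordinates satisfy 9 + 62 ≡ 0 (mod 71), so they are inverses. Their sum is O.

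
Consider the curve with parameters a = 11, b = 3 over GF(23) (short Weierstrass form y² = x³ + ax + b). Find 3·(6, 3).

(9, 7)

Write Q = (6, 3).
Repeated addition: build up to 3Q.
2Q: tangent at (6, 3): λ = (3·6² + 11)/(2·3) ≡ 4/6. 6⁻¹ ≡ 4 (mod 23) since 6·4 = 24 ≡ 1, so λ ≡ 4·4 ≡ 16.
  x = λ² - 6 - 6 = 256 - 12 ≡ 14; y = λ·(6 - 14) - 3 ≡ 7. → (14, 7)
3Q: (14, 7) + (6, 3). λ = (3 - 7)/(6 - 14) ≡ 19/15 mod 23. 15⁻¹ ≡ 20 (mod 23), so λ ≡ 12.
  x = λ² - 14 - 6 = 144 - 20 ≡ 9; y = λ·(14 - 9) - 7 ≡ 7. → (9, 7)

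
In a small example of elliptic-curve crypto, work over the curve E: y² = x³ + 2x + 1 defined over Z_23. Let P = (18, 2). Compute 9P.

(4, 2)

Repeated addition: build up to 9P.
2P: tangent at (18, 2): λ = (3·18² + 2)/(2·2) ≡ 8/4. 4⁻¹ ≡ 6 (mod 23) since 4·6 = 24 ≡ 1, so λ ≡ 8·6 ≡ 2.
  x = λ² - 18 - 18 = 4 - 36 ≡ 14; y = λ·(18 - 14) - 2 ≡ 6. → (14, 6)
3P: (14, 6) + (18, 2). λ = (2 - 6)/(18 - 14) ≡ 19/4 mod 23. 4⁻¹ ≡ 6 (mod 23), so λ ≡ 22.
  x = λ² - 14 - 18 = 484 - 32 ≡ 15; y = λ·(14 - 15) - 6 ≡ 18. → (15, 18)
4P: (15, 18) + (18, 2). λ = (2 - 18)/(18 - 15) ≡ 7/3 mod 23. 3⁻¹ ≡ 8 (mod 23) since 3·8 = 24 ≡ 1, so λ ≡ 10.
  x = λ² - 15 - 18 = 100 - 33 ≡ 21; y = λ·(15 - 21) - 18 ≡ 14. → (21, 14)
5P: (21, 14) + (18, 2). λ = (2 - 14)/(18 - 21) ≡ 11/20 mod 23. 20⁻¹ ≡ 15 (mod 23) since 20·15 = 300 ≡ 1, so λ ≡ 4.
  x = λ² - 21 - 18 = 16 - 39 ≡ 0; y = λ·(21 - 0) - 14 ≡ 1. → (0, 1)
6P: (0, 1) + (18, 2). λ = (2 - 1)/(18 - 0) ≡ 1/18 mod 23. 18⁻¹ ≡ 9 (mod 23), so λ ≡ 9.
  x = λ² - 0 - 18 = 81 - 18 ≡ 17; y = λ·(0 - 17) - 1 ≡ 7. → (17, 7)
7P: (17, 7) + (18, 2). λ = (2 - 7)/(18 - 17) ≡ 18/1 mod 23. 1⁻¹ ≡ 1 (mod 23) since 1·1 = 1 ≡ 1, so λ ≡ 18.
  x = λ² - 17 - 18 = 324 - 35 ≡ 13; y = λ·(17 - 13) - 7 ≡ 19. → (13, 19)
8P: (13, 19) + (18, 2). λ = (2 - 19)/(18 - 13) ≡ 6/5 mod 23. 5⁻¹ ≡ 14 (mod 23), so λ ≡ 15.
  x = λ² - 13 - 18 = 225 - 31 ≡ 10; y = λ·(13 - 10) - 19 ≡ 3. → (10, 3)
9P: (10, 3) + (18, 2). λ = (2 - 3)/(18 - 10) ≡ 22/8 mod 23. 8⁻¹ ≡ 3 (mod 23) since 8·3 = 24 ≡ 1, so λ ≡ 20.
  x = λ² - 10 - 18 = 400 - 28 ≡ 4; y = λ·(10 - 4) - 3 ≡ 2. → (4, 2)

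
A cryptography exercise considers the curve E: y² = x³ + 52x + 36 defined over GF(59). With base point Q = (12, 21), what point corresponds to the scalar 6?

(25, 21)

Double-and-add on 6 = (110)₂. Start with Q = (12, 21) for the leading 1-bit.
double: tangent at (12, 21): λ = (3·12² + 52)/(2·21) ≡ 12/42. 42⁻¹ ≡ 52 (mod 59) since 42·52 = 2184 ≡ 1, so λ ≡ 12·52 ≡ 34.
  x = λ² - 12 - 12 = 1156 - 24 ≡ 11; y = λ·(12 - 11) - 21 ≡ 13. → (11, 13)
add Q: (11, 13) + (12, 21). λ = (21 - 13)/(12 - 11) ≡ 8/1 mod 59. 1⁻¹ ≡ 1 (mod 59), so λ ≡ 8.
  x = λ² - 11 - 12 = 64 - 23 ≡ 41; y = λ·(11 - 41) - 13 ≡ 42. → (41, 42)
double: tangent at (41, 42): λ = (3·41² + 52)/(2·42) ≡ 21/25. 25⁻¹ ≡ 26 (mod 59) since 25·26 = 650 ≡ 1, so λ ≡ 21·26 ≡ 15.
  x = λ² - 41 - 41 = 225 - 82 ≡ 25; y = λ·(41 - 25) - 42 ≡ 21. → (25, 21)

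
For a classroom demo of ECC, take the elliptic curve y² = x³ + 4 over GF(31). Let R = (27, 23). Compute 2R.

tangent at (27, 23): λ = (3·27² + 0)/(2·23) ≡ 17/15. 15⁻¹ ≡ 29 (mod 31), so λ ≡ 17·29 ≡ 28.
  x = λ² - 27 - 27 = 784 - 54 ≡ 17; y = λ·(27 - 17) - 23 ≡ 9. → (17, 9)

(17, 9)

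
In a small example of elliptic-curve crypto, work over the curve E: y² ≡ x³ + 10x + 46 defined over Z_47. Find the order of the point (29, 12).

11

2P: tangent at (29, 12): λ = (3·29² + 10)/(2·12) ≡ 42/24. 24⁻¹ ≡ 2 (mod 47) since 24·2 = 48 ≡ 1, so λ ≡ 42·2 ≡ 37.
  x = λ² - 29 - 29 = 1369 - 58 ≡ 42; y = λ·(29 - 42) - 12 ≡ 24. → (42, 24)
3P: (42, 24) + (29, 12). λ = (12 - 24)/(29 - 42) ≡ 35/34 mod 47. 34⁻¹ ≡ 18 (mod 47) since 34·18 = 612 ≡ 1, so λ ≡ 19.
  x = λ² - 42 - 29 = 361 - 71 ≡ 8; y = λ·(42 - 8) - 24 ≡ 11. → (8, 11)
4P: (8, 11) + (29, 12). λ = (12 - 11)/(29 - 8) ≡ 1/21 mod 47. 21⁻¹ ≡ 9 (mod 47) since 21·9 = 189 ≡ 1, so λ ≡ 9.
  x = λ² - 8 - 29 = 81 - 37 ≡ 44; y = λ·(8 - 44) - 11 ≡ 41. → (44, 41)
5P: (44, 41) + (29, 12). λ = (12 - 41)/(29 - 44) ≡ 18/32 mod 47. 32⁻¹ ≡ 25 (mod 47), so λ ≡ 27.
  x = λ² - 44 - 29 = 729 - 73 ≡ 45; y = λ·(44 - 45) - 41 ≡ 26. → (45, 26)
6P: (45, 26) + (29, 12). λ = (12 - 26)/(29 - 45) ≡ 33/31 mod 47. 31⁻¹ ≡ 44 (mod 47) since 31·44 = 1364 ≡ 1, so λ ≡ 42.
  x = λ² - 45 - 29 = 1764 - 74 ≡ 45; y = λ·(45 - 45) - 26 ≡ 21. → (45, 21)
7P: (45, 21) + (29, 12). λ = (12 - 21)/(29 - 45) ≡ 38/31 mod 47. 31⁻¹ ≡ 44 (mod 47), so λ ≡ 27.
  x = λ² - 45 - 29 = 729 - 74 ≡ 44; y = λ·(45 - 44) - 21 ≡ 6. → (44, 6)
8P: (44, 6) + (29, 12). λ = (12 - 6)/(29 - 44) ≡ 6/32 mod 47. 32⁻¹ ≡ 25 (mod 47) since 32·25 = 800 ≡ 1, so λ ≡ 9.
  x = λ² - 44 - 29 = 81 - 73 ≡ 8; y = λ·(44 - 8) - 6 ≡ 36. → (8, 36)
9P: (8, 36) + (29, 12). λ = (12 - 36)/(29 - 8) ≡ 23/21 mod 47. 21⁻¹ ≡ 9 (mod 47), so λ ≡ 19.
  x = λ² - 8 - 29 = 361 - 37 ≡ 42; y = λ·(8 - 42) - 36 ≡ 23. → (42, 23)
10P: (42, 23) + (29, 12). λ = (12 - 23)/(29 - 42) ≡ 36/34 mod 47. 34⁻¹ ≡ 18 (mod 47), so λ ≡ 37.
  x = λ² - 42 - 29 = 1369 - 71 ≡ 29; y = λ·(42 - 29) - 23 ≡ 35. → (29, 35)
11P: (29, 35) + (29, 12): same x and y₁ ≡ -y₂, so the sum is ∞.
11P = ∞, so the order is 11.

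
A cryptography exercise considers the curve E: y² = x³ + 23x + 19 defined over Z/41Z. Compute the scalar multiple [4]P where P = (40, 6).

(21, 28)

Repeated addition: build up to 4P.
2P: tangent at (40, 6): λ = (3·40² + 23)/(2·6) ≡ 26/12. 12⁻¹ ≡ 24 (mod 41), so λ ≡ 26·24 ≡ 9.
  x = λ² - 40 - 40 = 81 - 80 ≡ 1; y = λ·(40 - 1) - 6 ≡ 17. → (1, 17)
3P: (1, 17) + (40, 6). λ = (6 - 17)/(40 - 1) ≡ 30/39 mod 41. 39⁻¹ ≡ 20 (mod 41) since 39·20 = 780 ≡ 1, so λ ≡ 26.
  x = λ² - 1 - 40 = 676 - 41 ≡ 20; y = λ·(1 - 20) - 17 ≡ 22. → (20, 22)
4P: (20, 22) + (40, 6). λ = (6 - 22)/(40 - 20) ≡ 25/20 mod 41. 20⁻¹ ≡ 39 (mod 41) since 20·39 = 780 ≡ 1, so λ ≡ 32.
  x = λ² - 20 - 40 = 1024 - 60 ≡ 21; y = λ·(20 - 21) - 22 ≡ 28. → (21, 28)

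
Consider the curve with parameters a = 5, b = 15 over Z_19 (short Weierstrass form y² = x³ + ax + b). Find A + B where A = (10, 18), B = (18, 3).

(15, 8)

(10, 18) + (18, 3). λ = (3 - 18)/(18 - 10) ≡ 4/8 mod 19. 8⁻¹ ≡ 12 (mod 19) since 8·12 = 96 ≡ 1, so λ ≡ 10.
  x = λ² - 10 - 18 = 100 - 28 ≡ 15; y = λ·(10 - 15) - 18 ≡ 8. → (15, 8)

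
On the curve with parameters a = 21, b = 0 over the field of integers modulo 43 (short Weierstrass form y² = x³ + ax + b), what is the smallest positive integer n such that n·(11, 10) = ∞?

2P: tangent at (11, 10): λ = (3·11² + 21)/(2·10) ≡ 40/20. 20⁻¹ ≡ 28 (mod 43) since 20·28 = 560 ≡ 1, so λ ≡ 40·28 ≡ 2.
  x = λ² - 11 - 11 = 4 - 22 ≡ 25; y = λ·(11 - 25) - 10 ≡ 5. → (25, 5)
3P: (25, 5) + (11, 10). λ = (10 - 5)/(11 - 25) ≡ 5/29 mod 43. 29⁻¹ ≡ 3 (mod 43) since 29·3 = 87 ≡ 1, so λ ≡ 15.
  x = λ² - 25 - 11 = 225 - 36 ≡ 17; y = λ·(25 - 17) - 5 ≡ 29. → (17, 29)
4P: (17, 29) + (11, 10). λ = (10 - 29)/(11 - 17) ≡ 24/37 mod 43. 37⁻¹ ≡ 7 (mod 43), so λ ≡ 39.
  x = λ² - 17 - 11 = 1521 - 28 ≡ 31; y = λ·(17 - 31) - 29 ≡ 27. → (31, 27)
5P: (31, 27) + (11, 10). λ = (10 - 27)/(11 - 31) ≡ 26/23 mod 43. 23⁻¹ ≡ 15 (mod 43), so λ ≡ 3.
  x = λ² - 31 - 11 = 9 - 42 ≡ 10; y = λ·(31 - 10) - 27 ≡ 36. → (10, 36)
6P: (10, 36) + (11, 10). λ = (10 - 36)/(11 - 10) ≡ 17/1 mod 43. 1⁻¹ ≡ 1 (mod 43), so λ ≡ 17.
  x = λ² - 10 - 11 = 289 - 21 ≡ 10; y = λ·(10 - 10) - 36 ≡ 7. → (10, 7)
7P: (10, 7) + (11, 10). λ = (10 - 7)/(11 - 10) ≡ 3/1 mod 43. 1⁻¹ ≡ 1 (mod 43), so λ ≡ 3.
  x = λ² - 10 - 11 = 9 - 21 ≡ 31; y = λ·(10 - 31) - 7 ≡ 16. → (31, 16)
8P: (31, 16) + (11, 10). λ = (10 - 16)/(11 - 31) ≡ 37/23 mod 43. 23⁻¹ ≡ 15 (mod 43), so λ ≡ 39.
  x = λ² - 31 - 11 = 1521 - 42 ≡ 17; y = λ·(31 - 17) - 16 ≡ 14. → (17, 14)
9P: (17, 14) + (11, 10). λ = (10 - 14)/(11 - 17) ≡ 39/37 mod 43. 37⁻¹ ≡ 7 (mod 43), so λ ≡ 15.
  x = λ² - 17 - 11 = 225 - 28 ≡ 25; y = λ·(17 - 25) - 14 ≡ 38. → (25, 38)
10P: (25, 38) + (11, 10). λ = (10 - 38)/(11 - 25) ≡ 15/29 mod 43. 29⁻¹ ≡ 3 (mod 43), so λ ≡ 2.
  x = λ² - 25 - 11 = 4 - 36 ≡ 11; y = λ·(25 - 11) - 38 ≡ 33. → (11, 33)
11P: (11, 33) + (11, 10): same x and y₁ ≡ -y₂, so the sum is ∞.
11P = ∞, so the order is 11.

11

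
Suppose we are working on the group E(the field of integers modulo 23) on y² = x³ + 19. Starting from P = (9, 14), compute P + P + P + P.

(9, 14)

Double-and-add on 4 = (100)₂. Start with P = (9, 14) for the leading 1-bit.
double: tangent at (9, 14): λ = (3·9² + 0)/(2·14) ≡ 13/5. 5⁻¹ ≡ 14 (mod 23), so λ ≡ 13·14 ≡ 21.
  x = λ² - 9 - 9 = 441 - 18 ≡ 9; y = λ·(9 - 9) - 14 ≡ 9. → (9, 9)
double: tangent at (9, 9): λ = (3·9² + 0)/(2·9) ≡ 13/18. 18⁻¹ ≡ 9 (mod 23), so λ ≡ 13·9 ≡ 2.
  x = λ² - 9 - 9 = 4 - 18 ≡ 9; y = λ·(9 - 9) - 9 ≡ 14. → (9, 14)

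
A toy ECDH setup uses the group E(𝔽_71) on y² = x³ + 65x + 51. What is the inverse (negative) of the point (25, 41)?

-(25, 41) = (25, -41 mod 71) = (25, 30).

(25, 30)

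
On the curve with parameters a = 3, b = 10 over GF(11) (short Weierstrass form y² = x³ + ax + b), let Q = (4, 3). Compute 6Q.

Double-and-add on 6 = (110)₂. Start with Q = (4, 3) for the leading 1-bit.
double: tangent at (4, 3): λ = (3·4² + 3)/(2·3) ≡ 7/6. 6⁻¹ ≡ 2 (mod 11) since 6·2 = 12 ≡ 1, so λ ≡ 7·2 ≡ 3.
  x = λ² - 4 - 4 = 9 - 8 ≡ 1; y = λ·(4 - 1) - 3 ≡ 6. → (1, 6)
add Q: (1, 6) + (4, 3). λ = (3 - 6)/(4 - 1) ≡ 8/3 mod 11. 3⁻¹ ≡ 4 (mod 11), so λ ≡ 10.
  x = λ² - 1 - 4 = 100 - 5 ≡ 7; y = λ·(1 - 7) - 6 ≡ 0. → (7, 0)
double: (7, 0) + (7, 0): same x and y₁ ≡ -y₂, so the sum is ∞.

O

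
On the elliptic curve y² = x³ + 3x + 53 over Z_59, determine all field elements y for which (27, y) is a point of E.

none

x³ + 3x + 53 = 19817 ≡ 52 (mod 59).
52 is a non-residue mod 59; no y exists.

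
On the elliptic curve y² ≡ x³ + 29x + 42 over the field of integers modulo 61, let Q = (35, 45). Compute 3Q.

Repeated addition: build up to 3Q.
2Q: tangent at (35, 45): λ = (3·35² + 29)/(2·45) ≡ 44/29. 29⁻¹ ≡ 40 (mod 61) since 29·40 = 1160 ≡ 1, so λ ≡ 44·40 ≡ 52.
  x = λ² - 35 - 35 = 2704 - 70 ≡ 11; y = λ·(35 - 11) - 45 ≡ 44. → (11, 44)
3Q: (11, 44) + (35, 45). λ = (45 - 44)/(35 - 11) ≡ 1/24 mod 61. 24⁻¹ ≡ 28 (mod 61) since 24·28 = 672 ≡ 1, so λ ≡ 28.
  x = λ² - 11 - 35 = 784 - 46 ≡ 6; y = λ·(11 - 6) - 44 ≡ 35. → (6, 35)

(6, 35)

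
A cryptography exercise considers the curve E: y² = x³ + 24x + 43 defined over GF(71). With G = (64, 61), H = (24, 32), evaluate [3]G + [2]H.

(25, 68)

First 3G:
Repeated addition: build up to 3G.
2G: tangent at (64, 61): λ = (3·64² + 24)/(2·61) ≡ 29/51. 51⁻¹ ≡ 39 (mod 71), so λ ≡ 29·39 ≡ 66.
  x = λ² - 64 - 64 = 4356 - 128 ≡ 39; y = λ·(64 - 39) - 61 ≡ 27. → (39, 27)
3G: (39, 27) + (64, 61). λ = (61 - 27)/(64 - 39) ≡ 34/25 mod 71. 25⁻¹ ≡ 54 (mod 71) since 25·54 = 1350 ≡ 1, so λ ≡ 61.
  x = λ² - 39 - 64 = 3721 - 103 ≡ 68; y = λ·(39 - 68) - 27 ≡ 50. → (68, 50)
3G = (68, 50).
Next 2H:
Repeated addition: build up to 2H.
2H: tangent at (24, 32): λ = (3·24² + 24)/(2·32) ≡ 48/64. 64⁻¹ ≡ 10 (mod 71) since 64·10 = 640 ≡ 1, so λ ≡ 48·10 ≡ 54.
  x = λ² - 24 - 24 = 2916 - 48 ≡ 28; y = λ·(24 - 28) - 32 ≡ 36. → (28, 36)
2H = (28, 36).
Finally 3G + 2H:
(68, 50) + (28, 36). λ = (36 - 50)/(28 - 68) ≡ 57/31 mod 71. 31⁻¹ ≡ 55 (mod 71), so λ ≡ 11.
  x = λ² - 68 - 28 = 121 - 96 ≡ 25; y = λ·(68 - 25) - 50 ≡ 68. → (25, 68)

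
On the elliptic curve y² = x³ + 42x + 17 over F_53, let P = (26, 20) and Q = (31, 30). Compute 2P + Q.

First 2P:
Repeated addition: build up to 2P.
2P: tangent at (26, 20): λ = (3·26² + 42)/(2·20) ≡ 3/40. 40⁻¹ ≡ 4 (mod 53), so λ ≡ 3·4 ≡ 12.
  x = λ² - 26 - 26 = 144 - 52 ≡ 39; y = λ·(26 - 39) - 20 ≡ 36. → (39, 36)
2P = (39, 36).
Finally 2P + Q:
(39, 36) + (31, 30). λ = (30 - 36)/(31 - 39) ≡ 47/45 mod 53. 45⁻¹ ≡ 33 (mod 53), so λ ≡ 14.
  x = λ² - 39 - 31 = 196 - 70 ≡ 20; y = λ·(39 - 20) - 36 ≡ 18. → (20, 18)

(20, 18)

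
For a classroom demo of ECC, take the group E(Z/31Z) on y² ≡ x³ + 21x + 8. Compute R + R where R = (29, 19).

(18, 24)

tangent at (29, 19): λ = (3·29² + 21)/(2·19) ≡ 2/7. 7⁻¹ ≡ 9 (mod 31), so λ ≡ 2·9 ≡ 18.
  x = λ² - 29 - 29 = 324 - 58 ≡ 18; y = λ·(29 - 18) - 19 ≡ 24. → (18, 24)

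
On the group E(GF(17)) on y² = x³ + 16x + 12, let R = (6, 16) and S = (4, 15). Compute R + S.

(3, 11)

(6, 16) + (4, 15). λ = (15 - 16)/(4 - 6) ≡ 16/15 mod 17. 15⁻¹ ≡ 8 (mod 17) since 15·8 = 120 ≡ 1, so λ ≡ 9.
  x = λ² - 6 - 4 = 81 - 10 ≡ 3; y = λ·(6 - 3) - 16 ≡ 11. → (3, 11)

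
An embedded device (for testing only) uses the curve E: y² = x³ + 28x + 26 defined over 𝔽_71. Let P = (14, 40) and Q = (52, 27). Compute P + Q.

(14, 40) + (52, 27). λ = (27 - 40)/(52 - 14) ≡ 58/38 mod 71. 38⁻¹ ≡ 43 (mod 71) since 38·43 = 1634 ≡ 1, so λ ≡ 9.
  x = λ² - 14 - 52 = 81 - 66 ≡ 15; y = λ·(14 - 15) - 40 ≡ 22. → (15, 22)

(15, 22)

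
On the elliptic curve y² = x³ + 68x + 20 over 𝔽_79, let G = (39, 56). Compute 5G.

Double-and-add on 5 = (101)₂. Start with G = (39, 56) for the leading 1-bit.
double: tangent at (39, 56): λ = (3·39² + 68)/(2·56) ≡ 49/33. 33⁻¹ ≡ 12 (mod 79) since 33·12 = 396 ≡ 1, so λ ≡ 49·12 ≡ 35.
  x = λ² - 39 - 39 = 1225 - 78 ≡ 41; y = λ·(39 - 41) - 56 ≡ 32. → (41, 32)
double: tangent at (41, 32): λ = (3·41² + 68)/(2·32) ≡ 55/64. 64⁻¹ ≡ 21 (mod 79), so λ ≡ 55·21 ≡ 49.
  x = λ² - 41 - 41 = 2401 - 82 ≡ 28; y = λ·(41 - 28) - 32 ≡ 52. → (28, 52)
add G: (28, 52) + (39, 56). λ = (56 - 52)/(39 - 28) ≡ 4/11 mod 79. 11⁻¹ ≡ 36 (mod 79), so λ ≡ 65.
  x = λ² - 28 - 39 = 4225 - 67 ≡ 50; y = λ·(28 - 50) - 52 ≡ 19. → (50, 19)

(50, 19)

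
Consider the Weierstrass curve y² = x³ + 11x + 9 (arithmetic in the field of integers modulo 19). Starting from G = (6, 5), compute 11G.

(12, 8)

Repeated addition: build up to 11G.
2G: tangent at (6, 5): λ = (3·6² + 11)/(2·5) ≡ 5/10. 10⁻¹ ≡ 2 (mod 19), so λ ≡ 5·2 ≡ 10.
  x = λ² - 6 - 6 = 100 - 12 ≡ 12; y = λ·(6 - 12) - 5 ≡ 11. → (12, 11)
3G: (12, 11) + (6, 5). λ = (5 - 11)/(6 - 12) ≡ 13/13 mod 19. 13⁻¹ ≡ 3 (mod 19), so λ ≡ 1.
  x = λ² - 12 - 6 = 1 - 18 ≡ 2; y = λ·(12 - 2) - 11 ≡ 18. → (2, 18)
4G: (2, 18) + (6, 5). λ = (5 - 18)/(6 - 2) ≡ 6/4 mod 19. 4⁻¹ ≡ 5 (mod 19), so λ ≡ 11.
  x = λ² - 2 - 6 = 121 - 8 ≡ 18; y = λ·(2 - 18) - 18 ≡ 15. → (18, 15)
5G: (18, 15) + (6, 5). λ = (5 - 15)/(6 - 18) ≡ 9/7 mod 19. 7⁻¹ ≡ 11 (mod 19) since 7·11 = 77 ≡ 1, so λ ≡ 4.
  x = λ² - 18 - 6 = 16 - 24 ≡ 11; y = λ·(18 - 11) - 15 ≡ 13. → (11, 13)
6G: (11, 13) + (6, 5). λ = (5 - 13)/(6 - 11) ≡ 11/14 mod 19. 14⁻¹ ≡ 15 (mod 19), so λ ≡ 13.
  x = λ² - 11 - 6 = 169 - 17 ≡ 0; y = λ·(11 - 0) - 13 ≡ 16. → (0, 16)
7G: (0, 16) + (6, 5). λ = (5 - 16)/(6 - 0) ≡ 8/6 mod 19. 6⁻¹ ≡ 16 (mod 19) since 6·16 = 96 ≡ 1, so λ ≡ 14.
  x = λ² - 0 - 6 = 196 - 6 ≡ 0; y = λ·(0 - 0) - 16 ≡ 3. → (0, 3)
8G: (0, 3) + (6, 5). λ = (5 - 3)/(6 - 0) ≡ 2/6 mod 19. 6⁻¹ ≡ 16 (mod 19) since 6·16 = 96 ≡ 1, so λ ≡ 13.
  x = λ² - 0 - 6 = 169 - 6 ≡ 11; y = λ·(0 - 11) - 3 ≡ 6. → (11, 6)
9G: (11, 6) + (6, 5). λ = (5 - 6)/(6 - 11) ≡ 18/14 mod 19. 14⁻¹ ≡ 15 (mod 19), so λ ≡ 4.
  x = λ² - 11 - 6 = 16 - 17 ≡ 18; y = λ·(11 - 18) - 6 ≡ 4. → (18, 4)
10G: (18, 4) + (6, 5). λ = (5 - 4)/(6 - 18) ≡ 1/7 mod 19. 7⁻¹ ≡ 11 (mod 19), so λ ≡ 11.
  x = λ² - 18 - 6 = 121 - 24 ≡ 2; y = λ·(18 - 2) - 4 ≡ 1. → (2, 1)
11G: (2, 1) + (6, 5). λ = (5 - 1)/(6 - 2) ≡ 4/4 mod 19. 4⁻¹ ≡ 5 (mod 19), so λ ≡ 1.
  x = λ² - 2 - 6 = 1 - 8 ≡ 12; y = λ·(2 - 12) - 1 ≡ 8. → (12, 8)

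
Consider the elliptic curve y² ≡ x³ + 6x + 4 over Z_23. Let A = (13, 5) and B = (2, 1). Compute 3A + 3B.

First 3A:
Repeated addition: build up to 3A.
2A: tangent at (13, 5): λ = (3·13² + 6)/(2·5) ≡ 7/10. 10⁻¹ ≡ 7 (mod 23) since 10·7 = 70 ≡ 1, so λ ≡ 7·7 ≡ 3.
  x = λ² - 13 - 13 = 9 - 26 ≡ 6; y = λ·(13 - 6) - 5 ≡ 16. → (6, 16)
3A: (6, 16) + (13, 5). λ = (5 - 16)/(13 - 6) ≡ 12/7 mod 23. 7⁻¹ ≡ 10 (mod 23) since 7·10 = 70 ≡ 1, so λ ≡ 5.
  x = λ² - 6 - 13 = 25 - 19 ≡ 6; y = λ·(6 - 6) - 16 ≡ 7. → (6, 7)
3A = (6, 7).
Next 3B:
Repeated addition: build up to 3B.
2B: tangent at (2, 1): λ = (3·2² + 6)/(2·1) ≡ 18/2. 2⁻¹ ≡ 12 (mod 23) since 2·12 = 24 ≡ 1, so λ ≡ 18·12 ≡ 9.
  x = λ² - 2 - 2 = 81 - 4 ≡ 8; y = λ·(2 - 8) - 1 ≡ 14. → (8, 14)
3B: (8, 14) + (2, 1). λ = (1 - 14)/(2 - 8) ≡ 10/17 mod 23. 17⁻¹ ≡ 19 (mod 23), so λ ≡ 6.
  x = λ² - 8 - 2 = 36 - 10 ≡ 3; y = λ·(8 - 3) - 14 ≡ 16. → (3, 16)
3B = (3, 16).
Finally 3A + 3B:
(6, 7) + (3, 16). λ = (16 - 7)/(3 - 6) ≡ 9/20 mod 23. 20⁻¹ ≡ 15 (mod 23) since 20·15 = 300 ≡ 1, so λ ≡ 20.
  x = λ² - 6 - 3 = 400 - 9 ≡ 0; y = λ·(6 - 0) - 7 ≡ 21. → (0, 21)

(0, 21)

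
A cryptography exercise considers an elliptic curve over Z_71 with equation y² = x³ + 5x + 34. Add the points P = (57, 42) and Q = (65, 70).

(57, 42) + (65, 70). λ = (70 - 42)/(65 - 57) ≡ 28/8 mod 71. 8⁻¹ ≡ 9 (mod 71) since 8·9 = 72 ≡ 1, so λ ≡ 39.
  x = λ² - 57 - 65 = 1521 - 122 ≡ 50; y = λ·(57 - 50) - 42 ≡ 18. → (50, 18)

(50, 18)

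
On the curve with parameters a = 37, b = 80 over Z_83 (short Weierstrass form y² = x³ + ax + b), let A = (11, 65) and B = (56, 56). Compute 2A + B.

(76, 15)

First 2A:
Repeated addition: build up to 2A.
2A: tangent at (11, 65): λ = (3·11² + 37)/(2·65) ≡ 68/47. 47⁻¹ ≡ 53 (mod 83), so λ ≡ 68·53 ≡ 35.
  x = λ² - 11 - 11 = 1225 - 22 ≡ 41; y = λ·(11 - 41) - 65 ≡ 47. → (41, 47)
2A = (41, 47).
Finally 2A + B:
(41, 47) + (56, 56). λ = (56 - 47)/(56 - 41) ≡ 9/15 mod 83. 15⁻¹ ≡ 72 (mod 83) since 15·72 = 1080 ≡ 1, so λ ≡ 67.
  x = λ² - 41 - 56 = 4489 - 97 ≡ 76; y = λ·(41 - 76) - 47 ≡ 15. → (76, 15)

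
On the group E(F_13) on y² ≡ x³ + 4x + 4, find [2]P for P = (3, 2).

tangent at (3, 2): λ = (3·3² + 4)/(2·2) ≡ 5/4. 4⁻¹ ≡ 10 (mod 13), so λ ≡ 5·10 ≡ 11.
  x = λ² - 3 - 3 = 121 - 6 ≡ 11; y = λ·(3 - 11) - 2 ≡ 1. → (11, 1)

(11, 1)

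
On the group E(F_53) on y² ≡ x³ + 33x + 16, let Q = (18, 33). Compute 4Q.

(50, 7)

Double-and-add on 4 = (100)₂. Start with Q = (18, 33) for the leading 1-bit.
double: tangent at (18, 33): λ = (3·18² + 33)/(2·33) ≡ 51/13. 13⁻¹ ≡ 49 (mod 53), so λ ≡ 51·49 ≡ 8.
  x = λ² - 18 - 18 = 64 - 36 ≡ 28; y = λ·(18 - 28) - 33 ≡ 46. → (28, 46)
double: tangent at (28, 46): λ = (3·28² + 33)/(2·46) ≡ 0/39. 39⁻¹ ≡ 34 (mod 53), so λ ≡ 0·34 ≡ 0.
  x = λ² - 28 - 28 = 0 - 56 ≡ 50; y = λ·(28 - 50) - 46 ≡ 7. → (50, 7)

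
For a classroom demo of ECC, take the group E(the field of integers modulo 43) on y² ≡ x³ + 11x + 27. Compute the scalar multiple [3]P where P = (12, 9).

(25, 19)

Repeated addition: build up to 3P.
2P: tangent at (12, 9): λ = (3·12² + 11)/(2·9) ≡ 13/18. 18⁻¹ ≡ 12 (mod 43), so λ ≡ 13·12 ≡ 27.
  x = λ² - 12 - 12 = 729 - 24 ≡ 17; y = λ·(12 - 17) - 9 ≡ 28. → (17, 28)
3P: (17, 28) + (12, 9). λ = (9 - 28)/(12 - 17) ≡ 24/38 mod 43. 38⁻¹ ≡ 17 (mod 43) since 38·17 = 646 ≡ 1, so λ ≡ 21.
  x = λ² - 17 - 12 = 441 - 29 ≡ 25; y = λ·(17 - 25) - 28 ≡ 19. → (25, 19)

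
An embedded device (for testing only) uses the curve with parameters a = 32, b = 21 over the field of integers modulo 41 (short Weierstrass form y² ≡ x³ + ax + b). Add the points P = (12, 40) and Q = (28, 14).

(3, 12)

(12, 40) + (28, 14). λ = (14 - 40)/(28 - 12) ≡ 15/16 mod 41. 16⁻¹ ≡ 18 (mod 41), so λ ≡ 24.
  x = λ² - 12 - 28 = 576 - 40 ≡ 3; y = λ·(12 - 3) - 40 ≡ 12. → (3, 12)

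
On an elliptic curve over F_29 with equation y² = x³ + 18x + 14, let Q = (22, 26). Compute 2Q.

(9, 8)

tangent at (22, 26): λ = (3·22² + 18)/(2·26) ≡ 20/23. 23⁻¹ ≡ 24 (mod 29) since 23·24 = 552 ≡ 1, so λ ≡ 20·24 ≡ 16.
  x = λ² - 22 - 22 = 256 - 44 ≡ 9; y = λ·(22 - 9) - 26 ≡ 8. → (9, 8)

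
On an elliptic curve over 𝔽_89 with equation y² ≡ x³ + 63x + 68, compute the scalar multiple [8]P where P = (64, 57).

(35, 84)

Repeated addition: build up to 8P.
2P: tangent at (64, 57): λ = (3·64² + 63)/(2·57) ≡ 69/25. 25⁻¹ ≡ 57 (mod 89) since 25·57 = 1425 ≡ 1, so λ ≡ 69·57 ≡ 17.
  x = λ² - 64 - 64 = 289 - 128 ≡ 72; y = λ·(64 - 72) - 57 ≡ 74. → (72, 74)
3P: (72, 74) + (64, 57). λ = (57 - 74)/(64 - 72) ≡ 72/81 mod 89. 81⁻¹ ≡ 11 (mod 89) since 81·11 = 891 ≡ 1, so λ ≡ 80.
  x = λ² - 72 - 64 = 6400 - 136 ≡ 34; y = λ·(72 - 34) - 74 ≡ 29. → (34, 29)
4P: (34, 29) + (64, 57). λ = (57 - 29)/(64 - 34) ≡ 28/30 mod 89. 30⁻¹ ≡ 3 (mod 89) since 30·3 = 90 ≡ 1, so λ ≡ 84.
  x = λ² - 34 - 64 = 7056 - 98 ≡ 16; y = λ·(34 - 16) - 29 ≡ 59. → (16, 59)
5P: (16, 59) + (64, 57). λ = (57 - 59)/(64 - 16) ≡ 87/48 mod 89. 48⁻¹ ≡ 13 (mod 89), so λ ≡ 63.
  x = λ² - 16 - 64 = 3969 - 80 ≡ 62; y = λ·(16 - 62) - 59 ≡ 69. → (62, 69)
6P: (62, 69) + (64, 57). λ = (57 - 69)/(64 - 62) ≡ 77/2 mod 89. 2⁻¹ ≡ 45 (mod 89), so λ ≡ 83.
  x = λ² - 62 - 64 = 6889 - 126 ≡ 88; y = λ·(62 - 88) - 69 ≡ 87. → (88, 87)
7P: (88, 87) + (64, 57). λ = (57 - 87)/(64 - 88) ≡ 59/65 mod 89. 65⁻¹ ≡ 63 (mod 89), so λ ≡ 68.
  x = λ² - 88 - 64 = 4624 - 152 ≡ 22; y = λ·(88 - 22) - 87 ≡ 40. → (22, 40)
8P: (22, 40) + (64, 57). λ = (57 - 40)/(64 - 22) ≡ 17/42 mod 89. 42⁻¹ ≡ 53 (mod 89), so λ ≡ 11.
  x = λ² - 22 - 64 = 121 - 86 ≡ 35; y = λ·(22 - 35) - 40 ≡ 84. → (35, 84)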